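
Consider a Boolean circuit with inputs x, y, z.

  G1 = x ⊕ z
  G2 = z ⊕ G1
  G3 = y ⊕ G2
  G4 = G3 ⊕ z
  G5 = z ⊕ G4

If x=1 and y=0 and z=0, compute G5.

G1 = 1 ⊕ 0 = 1
G2 = 0 ⊕ 1 = 1
G3 = 0 ⊕ 1 = 1
G4 = 1 ⊕ 0 = 1
G5 = 0 ⊕ 1 = 1

1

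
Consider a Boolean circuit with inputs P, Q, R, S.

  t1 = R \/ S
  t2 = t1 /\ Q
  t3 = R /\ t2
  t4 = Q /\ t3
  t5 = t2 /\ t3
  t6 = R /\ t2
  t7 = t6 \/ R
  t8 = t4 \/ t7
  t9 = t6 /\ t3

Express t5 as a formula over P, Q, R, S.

((R \/ S) /\ Q) /\ (R /\ ((R \/ S) /\ Q))

t1 = R \/ S
t2 = t1 /\ Q = (R \/ S) /\ Q
t3 = R /\ t2 = R /\ ((R \/ S) /\ Q)
t5 = t2 /\ t3 = ((R \/ S) /\ Q) /\ (R /\ ((R \/ S) /\ Q))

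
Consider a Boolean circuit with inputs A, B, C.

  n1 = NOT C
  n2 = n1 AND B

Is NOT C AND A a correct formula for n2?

n1 = NOT C
n2 = n1 AND B = NOT C AND B
At A=0, B=1, C=0: circuit gives 1, formula gives 0.

No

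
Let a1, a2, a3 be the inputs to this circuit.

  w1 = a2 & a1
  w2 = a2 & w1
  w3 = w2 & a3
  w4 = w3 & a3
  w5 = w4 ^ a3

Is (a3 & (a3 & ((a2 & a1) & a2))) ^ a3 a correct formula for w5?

Yes

w1 = a2 & a1
w2 = a2 & w1 = a2 & (a2 & a1)
w3 = w2 & a3 = (a2 & (a2 & a1)) & a3
w4 = w3 & a3 = ((a2 & (a2 & a1)) & a3) & a3
w5 = w4 ^ a3 = (((a2 & (a2 & a1)) & a3) & a3) ^ a3
At a1=0, a2=0, a3=0: circuit gives 0, formula gives 0.
At a1=0, a2=0, a3=1: circuit gives 1, formula gives 1.
Agrees on all 8 inputs.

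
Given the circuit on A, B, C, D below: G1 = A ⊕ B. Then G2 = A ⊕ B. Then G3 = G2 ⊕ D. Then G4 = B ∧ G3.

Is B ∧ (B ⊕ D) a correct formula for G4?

No

G2 = A ⊕ B
G3 = G2 ⊕ D = (A ⊕ B) ⊕ D
G4 = B ∧ G3 = B ∧ ((A ⊕ B) ⊕ D)
At A=1, B=1, C=0, D=0: circuit gives 0, formula gives 1.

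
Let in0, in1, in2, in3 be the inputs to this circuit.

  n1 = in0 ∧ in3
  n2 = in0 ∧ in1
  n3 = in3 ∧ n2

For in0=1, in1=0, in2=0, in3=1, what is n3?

n2 = 1 ∧ 0 = 0
n3 = 1 ∧ 0 = 0

0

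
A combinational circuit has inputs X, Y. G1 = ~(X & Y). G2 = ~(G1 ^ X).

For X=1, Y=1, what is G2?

G1 = ~(1 & 1) = 0
G2 = ~(0 ^ 1) = 0

0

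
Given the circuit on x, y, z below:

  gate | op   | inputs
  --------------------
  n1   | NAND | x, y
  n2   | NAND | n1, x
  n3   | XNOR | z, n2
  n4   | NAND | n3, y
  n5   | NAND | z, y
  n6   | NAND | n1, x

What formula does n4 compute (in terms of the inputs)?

(z XNOR ((x NAND y) NAND x)) NAND y

n1 = x NAND y
n2 = n1 NAND x = (x NAND y) NAND x
n3 = z XNOR n2 = z XNOR ((x NAND y) NAND x)
n4 = n3 NAND y = (z XNOR ((x NAND y) NAND x)) NAND y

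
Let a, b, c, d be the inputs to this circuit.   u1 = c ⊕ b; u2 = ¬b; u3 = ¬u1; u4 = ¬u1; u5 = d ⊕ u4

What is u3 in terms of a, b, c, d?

¬(c ⊕ b)

u1 = c ⊕ b
u3 = ¬u1 = ¬(c ⊕ b)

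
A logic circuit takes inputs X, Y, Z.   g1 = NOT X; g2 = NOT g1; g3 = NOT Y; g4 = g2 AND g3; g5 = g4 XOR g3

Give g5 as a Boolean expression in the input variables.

g1 = NOT X
g2 = NOT g1 = NOT NOT X
g3 = NOT Y
g4 = g2 AND g3 = NOT NOT X AND NOT Y
g5 = g4 XOR g3 = (NOT NOT X AND NOT Y) XOR NOT Y

(NOT NOT X AND NOT Y) XOR NOT Y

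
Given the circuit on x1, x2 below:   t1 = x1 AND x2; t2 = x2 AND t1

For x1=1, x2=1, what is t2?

t1 = 1 AND 1 = 1
t2 = 1 AND 1 = 1

1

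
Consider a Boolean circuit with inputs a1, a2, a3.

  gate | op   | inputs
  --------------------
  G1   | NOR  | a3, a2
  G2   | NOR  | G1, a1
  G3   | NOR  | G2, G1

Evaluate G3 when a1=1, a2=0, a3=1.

1

G1 = 1 NOR 0 = 0
G2 = 0 NOR 1 = 0
G3 = 0 NOR 0 = 1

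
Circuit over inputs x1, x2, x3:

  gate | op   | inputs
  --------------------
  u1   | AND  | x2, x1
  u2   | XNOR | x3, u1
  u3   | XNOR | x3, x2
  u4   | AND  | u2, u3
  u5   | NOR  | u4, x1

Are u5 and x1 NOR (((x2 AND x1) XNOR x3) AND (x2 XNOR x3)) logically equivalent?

Yes

u1 = x2 AND x1
u2 = x3 XNOR u1 = x3 XNOR (x2 AND x1)
u3 = x3 XNOR x2
u4 = u2 AND u3 = (x3 XNOR (x2 AND x1)) AND (x3 XNOR x2)
u5 = u4 NOR x1 = ((x3 XNOR (x2 AND x1)) AND (x3 XNOR x2)) NOR x1
At x1=0, x2=0, x3=0: circuit gives 0, formula gives 0.
At x1=0, x2=0, x3=1: circuit gives 1, formula gives 1.
Agrees on all 8 inputs.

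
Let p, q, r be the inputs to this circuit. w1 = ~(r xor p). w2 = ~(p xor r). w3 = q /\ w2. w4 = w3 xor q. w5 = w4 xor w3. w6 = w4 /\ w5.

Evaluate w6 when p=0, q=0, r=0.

0

w2 = ~(0 xor 0) = 1
w3 = 0 /\ 1 = 0
w4 = 0 xor 0 = 0
w5 = 0 xor 0 = 0
w6 = 0 /\ 0 = 0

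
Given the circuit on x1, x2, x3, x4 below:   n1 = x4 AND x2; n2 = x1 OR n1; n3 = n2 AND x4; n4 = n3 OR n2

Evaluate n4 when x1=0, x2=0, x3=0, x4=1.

n1 = 1 AND 0 = 0
n2 = 0 OR 0 = 0
n3 = 0 AND 1 = 0
n4 = 0 OR 0 = 0

0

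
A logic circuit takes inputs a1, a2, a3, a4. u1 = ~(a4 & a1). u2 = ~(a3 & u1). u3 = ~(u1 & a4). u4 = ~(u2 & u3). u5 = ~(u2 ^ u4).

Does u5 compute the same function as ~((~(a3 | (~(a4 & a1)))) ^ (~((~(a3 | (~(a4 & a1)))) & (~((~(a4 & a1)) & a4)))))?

No

u1 = ~(a4 & a1)
u2 = ~(a3 & u1) = ~(a3 & (~(a4 & a1)))
u3 = ~(u1 & a4) = ~((~(a4 & a1)) & a4)
u4 = ~(u2 & u3) = ~((~(a3 & (~(a4 & a1)))) & (~((~(a4 & a1)) & a4)))
u5 = ~(u2 ^ u4) = ~((~(a3 & (~(a4 & a1)))) ^ (~((~(a3 & (~(a4 & a1)))) & (~((~(a4 & a1)) & a4)))))
At a1=0, a2=0, a3=0, a4=1: circuit gives 1, formula gives 0.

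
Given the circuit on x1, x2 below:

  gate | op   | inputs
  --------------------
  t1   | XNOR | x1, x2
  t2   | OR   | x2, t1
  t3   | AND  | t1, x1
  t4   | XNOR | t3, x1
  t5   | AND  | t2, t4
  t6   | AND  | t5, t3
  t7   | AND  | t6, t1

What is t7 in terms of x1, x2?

(((x2 OR (x1 XNOR x2)) AND (((x1 XNOR x2) AND x1) XNOR x1)) AND ((x1 XNOR x2) AND x1)) AND (x1 XNOR x2)

t1 = x1 XNOR x2
t2 = x2 OR t1 = x2 OR (x1 XNOR x2)
t3 = t1 AND x1 = (x1 XNOR x2) AND x1
t4 = t3 XNOR x1 = ((x1 XNOR x2) AND x1) XNOR x1
t5 = t2 AND t4 = (x2 OR (x1 XNOR x2)) AND (((x1 XNOR x2) AND x1) XNOR x1)
t6 = t5 AND t3 = ((x2 OR (x1 XNOR x2)) AND (((x1 XNOR x2) AND x1) XNOR x1)) AND ((x1 XNOR x2) AND x1)
t7 = t6 AND t1 = (((x2 OR (x1 XNOR x2)) AND (((x1 XNOR x2) AND x1) XNOR x1)) AND ((x1 XNOR x2) AND x1)) AND (x1 XNOR x2)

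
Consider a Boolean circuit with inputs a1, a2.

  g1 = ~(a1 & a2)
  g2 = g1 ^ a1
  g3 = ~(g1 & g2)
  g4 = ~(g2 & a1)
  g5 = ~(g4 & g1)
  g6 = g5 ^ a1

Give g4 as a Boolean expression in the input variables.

g1 = ~(a1 & a2)
g2 = g1 ^ a1 = (~(a1 & a2)) ^ a1
g4 = ~(g2 & a1) = ~(((~(a1 & a2)) ^ a1) & a1)

~(((~(a1 & a2)) ^ a1) & a1)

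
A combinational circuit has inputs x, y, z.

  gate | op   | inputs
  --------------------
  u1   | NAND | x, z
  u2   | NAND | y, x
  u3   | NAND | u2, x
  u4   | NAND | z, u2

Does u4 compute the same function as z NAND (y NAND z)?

No

u2 = y NAND x
u4 = z NAND u2 = z NAND (y NAND x)
At x=0, y=1, z=1: circuit gives 0, formula gives 1.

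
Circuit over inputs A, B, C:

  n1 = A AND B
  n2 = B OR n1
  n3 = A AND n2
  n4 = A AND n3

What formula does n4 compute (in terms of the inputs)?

n1 = A AND B
n2 = B OR n1 = B OR (A AND B)
n3 = A AND n2 = A AND (B OR (A AND B))
n4 = A AND n3 = A AND (A AND (B OR (A AND B)))

A AND (A AND (B OR (A AND B)))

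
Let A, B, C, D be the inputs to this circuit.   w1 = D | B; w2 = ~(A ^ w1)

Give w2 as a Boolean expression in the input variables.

~(A ^ (D | B))

w1 = D | B
w2 = ~(A ^ w1) = ~(A ^ (D | B))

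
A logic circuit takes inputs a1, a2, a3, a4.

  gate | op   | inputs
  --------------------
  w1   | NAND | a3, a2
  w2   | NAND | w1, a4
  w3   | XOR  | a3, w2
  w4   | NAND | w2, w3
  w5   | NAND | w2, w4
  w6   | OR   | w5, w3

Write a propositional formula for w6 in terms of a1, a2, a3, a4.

(((a3 NAND a2) NAND a4) NAND (((a3 NAND a2) NAND a4) NAND (a3 XOR ((a3 NAND a2) NAND a4)))) OR (a3 XOR ((a3 NAND a2) NAND a4))

w1 = a3 NAND a2
w2 = w1 NAND a4 = (a3 NAND a2) NAND a4
w3 = a3 XOR w2 = a3 XOR ((a3 NAND a2) NAND a4)
w4 = w2 NAND w3 = ((a3 NAND a2) NAND a4) NAND (a3 XOR ((a3 NAND a2) NAND a4))
w5 = w2 NAND w4 = ((a3 NAND a2) NAND a4) NAND (((a3 NAND a2) NAND a4) NAND (a3 XOR ((a3 NAND a2) NAND a4)))
w6 = w5 OR w3 = (((a3 NAND a2) NAND a4) NAND (((a3 NAND a2) NAND a4) NAND (a3 XOR ((a3 NAND a2) NAND a4)))) OR (a3 XOR ((a3 NAND a2) NAND a4))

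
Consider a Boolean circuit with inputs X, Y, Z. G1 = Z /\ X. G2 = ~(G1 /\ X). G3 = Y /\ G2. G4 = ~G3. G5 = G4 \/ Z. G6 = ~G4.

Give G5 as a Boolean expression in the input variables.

~(Y /\ (~((Z /\ X) /\ X))) \/ Z

G1 = Z /\ X
G2 = ~(G1 /\ X) = ~((Z /\ X) /\ X)
G3 = Y /\ G2 = Y /\ (~((Z /\ X) /\ X))
G4 = ~G3 = ~(Y /\ (~((Z /\ X) /\ X)))
G5 = G4 \/ Z = ~(Y /\ (~((Z /\ X) /\ X))) \/ Z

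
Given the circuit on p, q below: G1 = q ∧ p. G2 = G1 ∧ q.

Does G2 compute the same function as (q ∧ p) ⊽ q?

G1 = q ∧ p
G2 = G1 ∧ q = (q ∧ p) ∧ q
At p=0, q=0: circuit gives 0, formula gives 1.

No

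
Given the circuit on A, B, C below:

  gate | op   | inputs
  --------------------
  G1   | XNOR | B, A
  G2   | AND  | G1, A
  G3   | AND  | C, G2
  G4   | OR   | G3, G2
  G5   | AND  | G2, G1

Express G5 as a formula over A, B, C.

((B XNOR A) AND A) AND (B XNOR A)

G1 = B XNOR A
G2 = G1 AND A = (B XNOR A) AND A
G5 = G2 AND G1 = ((B XNOR A) AND A) AND (B XNOR A)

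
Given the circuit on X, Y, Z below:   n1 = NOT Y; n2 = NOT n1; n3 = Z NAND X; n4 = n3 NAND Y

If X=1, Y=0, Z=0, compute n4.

n3 = 0 NAND 1 = 1
n4 = 1 NAND 0 = 1

1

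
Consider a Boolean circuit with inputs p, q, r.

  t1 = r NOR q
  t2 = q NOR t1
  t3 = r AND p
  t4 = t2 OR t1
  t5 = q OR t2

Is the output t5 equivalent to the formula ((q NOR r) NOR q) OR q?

Yes

t1 = r NOR q
t2 = q NOR t1 = q NOR (r NOR q)
t5 = q OR t2 = q OR (q NOR (r NOR q))
At p=0, q=0, r=0: circuit gives 0, formula gives 0.
At p=0, q=0, r=1: circuit gives 1, formula gives 1.
Agrees on all 8 inputs.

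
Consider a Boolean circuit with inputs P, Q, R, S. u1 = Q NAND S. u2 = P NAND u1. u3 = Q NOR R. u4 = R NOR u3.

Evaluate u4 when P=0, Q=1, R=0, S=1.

1

u3 = 1 NOR 0 = 0
u4 = 0 NOR 0 = 1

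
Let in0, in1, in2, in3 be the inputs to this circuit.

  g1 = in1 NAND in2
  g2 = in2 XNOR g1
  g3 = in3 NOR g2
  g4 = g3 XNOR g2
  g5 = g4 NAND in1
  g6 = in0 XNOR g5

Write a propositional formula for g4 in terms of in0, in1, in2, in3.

g1 = in1 NAND in2
g2 = in2 XNOR g1 = in2 XNOR (in1 NAND in2)
g3 = in3 NOR g2 = in3 NOR (in2 XNOR (in1 NAND in2))
g4 = g3 XNOR g2 = (in3 NOR (in2 XNOR (in1 NAND in2))) XNOR (in2 XNOR (in1 NAND in2))

(in3 NOR (in2 XNOR (in1 NAND in2))) XNOR (in2 XNOR (in1 NAND in2))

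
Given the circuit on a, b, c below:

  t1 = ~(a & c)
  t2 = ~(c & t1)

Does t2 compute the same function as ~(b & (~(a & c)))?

t1 = ~(a & c)
t2 = ~(c & t1) = ~(c & (~(a & c)))
At a=0, b=0, c=1: circuit gives 0, formula gives 1.

No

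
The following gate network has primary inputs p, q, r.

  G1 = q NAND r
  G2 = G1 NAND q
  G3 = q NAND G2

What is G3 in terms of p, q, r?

q NAND ((q NAND r) NAND q)

G1 = q NAND r
G2 = G1 NAND q = (q NAND r) NAND q
G3 = q NAND G2 = q NAND ((q NAND r) NAND q)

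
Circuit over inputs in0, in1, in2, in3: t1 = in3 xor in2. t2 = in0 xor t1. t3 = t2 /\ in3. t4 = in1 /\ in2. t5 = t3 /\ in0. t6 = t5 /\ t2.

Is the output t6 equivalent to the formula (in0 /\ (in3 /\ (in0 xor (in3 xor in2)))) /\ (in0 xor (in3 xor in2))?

Yes

t1 = in3 xor in2
t2 = in0 xor t1 = in0 xor (in3 xor in2)
t3 = t2 /\ in3 = (in0 xor (in3 xor in2)) /\ in3
t5 = t3 /\ in0 = ((in0 xor (in3 xor in2)) /\ in3) /\ in0
t6 = t5 /\ t2 = (((in0 xor (in3 xor in2)) /\ in3) /\ in0) /\ (in0 xor (in3 xor in2))
At in0=0, in1=0, in2=0, in3=0: circuit gives 0, formula gives 0.
At in0=1, in1=0, in2=1, in3=1: circuit gives 1, formula gives 1.
Agrees on all 16 inputs.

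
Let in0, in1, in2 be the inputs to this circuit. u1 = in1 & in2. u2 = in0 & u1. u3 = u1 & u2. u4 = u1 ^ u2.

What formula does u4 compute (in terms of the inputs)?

(in1 & in2) ^ (in0 & (in1 & in2))

u1 = in1 & in2
u2 = in0 & u1 = in0 & (in1 & in2)
u4 = u1 ^ u2 = (in1 & in2) ^ (in0 & (in1 & in2))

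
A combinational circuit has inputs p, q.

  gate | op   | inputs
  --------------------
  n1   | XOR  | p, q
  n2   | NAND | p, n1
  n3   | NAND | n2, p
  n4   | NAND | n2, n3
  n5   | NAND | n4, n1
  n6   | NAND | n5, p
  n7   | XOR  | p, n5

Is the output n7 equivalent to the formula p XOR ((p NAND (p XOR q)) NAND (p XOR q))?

No

n1 = p XOR q
n2 = p NAND n1 = p NAND (p XOR q)
n3 = n2 NAND p = (p NAND (p XOR q)) NAND p
n4 = n2 NAND n3 = (p NAND (p XOR q)) NAND ((p NAND (p XOR q)) NAND p)
n5 = n4 NAND n1 = ((p NAND (p XOR q)) NAND ((p NAND (p XOR q)) NAND p)) NAND (p XOR q)
n7 = p XOR n5 = p XOR (((p NAND (p XOR q)) NAND ((p NAND (p XOR q)) NAND p)) NAND (p XOR q))
At p=0, q=1: circuit gives 1, formula gives 0.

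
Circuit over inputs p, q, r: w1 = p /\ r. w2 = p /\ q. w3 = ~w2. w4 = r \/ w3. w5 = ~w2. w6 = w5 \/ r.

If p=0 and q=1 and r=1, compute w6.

1

w2 = 0 /\ 1 = 0
w5 = ~0 = 1
w6 = 1 \/ 1 = 1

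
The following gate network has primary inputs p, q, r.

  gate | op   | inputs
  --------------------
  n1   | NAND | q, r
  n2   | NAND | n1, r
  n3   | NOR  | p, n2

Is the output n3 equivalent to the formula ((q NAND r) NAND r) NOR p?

Yes

n1 = q NAND r
n2 = n1 NAND r = (q NAND r) NAND r
n3 = p NOR n2 = p NOR ((q NAND r) NAND r)
At p=0, q=0, r=0: circuit gives 0, formula gives 0.
At p=0, q=0, r=1: circuit gives 1, formula gives 1.
Agrees on all 8 inputs.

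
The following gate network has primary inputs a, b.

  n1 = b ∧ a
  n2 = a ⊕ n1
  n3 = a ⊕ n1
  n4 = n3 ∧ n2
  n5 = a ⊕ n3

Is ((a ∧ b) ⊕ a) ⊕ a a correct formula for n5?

Yes

n1 = b ∧ a
n3 = a ⊕ n1 = a ⊕ (b ∧ a)
n5 = a ⊕ n3 = a ⊕ (a ⊕ (b ∧ a))
At a=0, b=0: circuit gives 0, formula gives 0.
At a=1, b=1: circuit gives 1, formula gives 1.
Agrees on all 4 inputs.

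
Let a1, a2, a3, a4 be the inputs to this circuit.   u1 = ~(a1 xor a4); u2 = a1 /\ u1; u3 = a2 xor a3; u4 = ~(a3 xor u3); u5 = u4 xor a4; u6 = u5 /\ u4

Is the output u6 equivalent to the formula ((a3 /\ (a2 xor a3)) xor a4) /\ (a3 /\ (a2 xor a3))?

u3 = a2 xor a3
u4 = ~(a3 xor u3) = ~(a3 xor (a2 xor a3))
u5 = u4 xor a4 = (~(a3 xor (a2 xor a3))) xor a4
u6 = u5 /\ u4 = ((~(a3 xor (a2 xor a3))) xor a4) /\ (~(a3 xor (a2 xor a3)))
At a1=0, a2=0, a3=0, a4=0: circuit gives 1, formula gives 0.

No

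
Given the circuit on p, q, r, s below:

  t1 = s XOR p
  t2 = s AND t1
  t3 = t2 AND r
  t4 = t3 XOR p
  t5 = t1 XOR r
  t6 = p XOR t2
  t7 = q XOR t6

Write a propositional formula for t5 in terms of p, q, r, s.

(s XOR p) XOR r

t1 = s XOR p
t5 = t1 XOR r = (s XOR p) XOR r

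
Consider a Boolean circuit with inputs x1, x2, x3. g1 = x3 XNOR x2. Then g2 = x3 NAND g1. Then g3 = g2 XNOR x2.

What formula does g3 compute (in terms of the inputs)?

g1 = x3 XNOR x2
g2 = x3 NAND g1 = x3 NAND (x3 XNOR x2)
g3 = g2 XNOR x2 = (x3 NAND (x3 XNOR x2)) XNOR x2

(x3 NAND (x3 XNOR x2)) XNOR x2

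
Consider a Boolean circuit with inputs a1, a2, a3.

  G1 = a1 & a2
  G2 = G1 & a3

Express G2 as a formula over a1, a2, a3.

G1 = a1 & a2
G2 = G1 & a3 = (a1 & a2) & a3

(a1 & a2) & a3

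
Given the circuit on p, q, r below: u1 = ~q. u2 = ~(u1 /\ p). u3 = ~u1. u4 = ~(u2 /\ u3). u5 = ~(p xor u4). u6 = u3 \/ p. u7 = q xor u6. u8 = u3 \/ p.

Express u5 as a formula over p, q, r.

~(p xor (~((~(~q /\ p)) /\ ~~q)))

u1 = ~q
u2 = ~(u1 /\ p) = ~(~q /\ p)
u3 = ~u1 = ~~q
u4 = ~(u2 /\ u3) = ~((~(~q /\ p)) /\ ~~q)
u5 = ~(p xor u4) = ~(p xor (~((~(~q /\ p)) /\ ~~q)))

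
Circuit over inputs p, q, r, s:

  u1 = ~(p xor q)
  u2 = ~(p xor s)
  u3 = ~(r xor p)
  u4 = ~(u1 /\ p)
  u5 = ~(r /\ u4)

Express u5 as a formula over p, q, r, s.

u1 = ~(p xor q)
u4 = ~(u1 /\ p) = ~((~(p xor q)) /\ p)
u5 = ~(r /\ u4) = ~(r /\ (~((~(p xor q)) /\ p)))

~(r /\ (~((~(p xor q)) /\ p)))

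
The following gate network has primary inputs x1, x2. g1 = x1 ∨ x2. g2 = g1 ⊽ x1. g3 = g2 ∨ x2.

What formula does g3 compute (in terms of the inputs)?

g1 = x1 ∨ x2
g2 = g1 ⊽ x1 = (x1 ∨ x2) ⊽ x1
g3 = g2 ∨ x2 = ((x1 ∨ x2) ⊽ x1) ∨ x2

((x1 ∨ x2) ⊽ x1) ∨ x2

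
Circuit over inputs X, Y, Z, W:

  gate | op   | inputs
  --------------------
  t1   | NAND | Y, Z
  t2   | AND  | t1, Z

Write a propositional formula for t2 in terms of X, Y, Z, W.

(Y NAND Z) AND Z

t1 = Y NAND Z
t2 = t1 AND Z = (Y NAND Z) AND Z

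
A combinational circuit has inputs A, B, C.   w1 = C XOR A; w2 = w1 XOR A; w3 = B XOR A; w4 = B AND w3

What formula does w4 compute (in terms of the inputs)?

w3 = B XOR A
w4 = B AND w3 = B AND (B XOR A)

B AND (B XOR A)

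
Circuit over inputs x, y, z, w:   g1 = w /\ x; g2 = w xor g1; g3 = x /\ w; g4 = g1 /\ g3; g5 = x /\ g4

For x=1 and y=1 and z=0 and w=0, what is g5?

0

g1 = 0 /\ 1 = 0
g3 = 1 /\ 0 = 0
g4 = 0 /\ 0 = 0
g5 = 1 /\ 0 = 0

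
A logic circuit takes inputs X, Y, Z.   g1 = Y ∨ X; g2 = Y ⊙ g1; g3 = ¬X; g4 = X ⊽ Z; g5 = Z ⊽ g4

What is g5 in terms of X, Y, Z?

Z ⊽ (X ⊽ Z)

g4 = X ⊽ Z
g5 = Z ⊽ g4 = Z ⊽ (X ⊽ Z)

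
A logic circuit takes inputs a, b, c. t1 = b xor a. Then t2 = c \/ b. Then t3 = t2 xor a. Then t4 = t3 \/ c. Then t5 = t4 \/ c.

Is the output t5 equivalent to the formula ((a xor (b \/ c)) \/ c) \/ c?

t2 = c \/ b
t3 = t2 xor a = (c \/ b) xor a
t4 = t3 \/ c = ((c \/ b) xor a) \/ c
t5 = t4 \/ c = (((c \/ b) xor a) \/ c) \/ c
At a=0, b=0, c=0: circuit gives 0, formula gives 0.
At a=0, b=0, c=1: circuit gives 1, formula gives 1.
Agrees on all 8 inputs.

Yes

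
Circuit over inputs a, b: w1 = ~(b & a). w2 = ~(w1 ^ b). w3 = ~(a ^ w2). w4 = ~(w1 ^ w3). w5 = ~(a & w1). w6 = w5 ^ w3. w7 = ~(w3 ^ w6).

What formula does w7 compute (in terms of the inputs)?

w1 = ~(b & a)
w2 = ~(w1 ^ b) = ~((~(b & a)) ^ b)
w3 = ~(a ^ w2) = ~(a ^ (~((~(b & a)) ^ b)))
w5 = ~(a & w1) = ~(a & (~(b & a)))
w6 = w5 ^ w3 = (~(a & (~(b & a)))) ^ (~(a ^ (~((~(b & a)) ^ b))))
w7 = ~(w3 ^ w6) = ~((~(a ^ (~((~(b & a)) ^ b)))) ^ ((~(a & (~(b & a)))) ^ (~(a ^ (~((~(b & a)) ^ b))))))

~((~(a ^ (~((~(b & a)) ^ b)))) ^ ((~(a & (~(b & a)))) ^ (~(a ^ (~((~(b & a)) ^ b))))))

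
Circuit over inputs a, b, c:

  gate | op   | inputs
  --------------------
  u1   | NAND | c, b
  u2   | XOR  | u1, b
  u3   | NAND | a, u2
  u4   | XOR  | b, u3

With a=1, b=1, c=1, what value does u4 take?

1

u1 = 1 NAND 1 = 0
u2 = 0 XOR 1 = 1
u3 = 1 NAND 1 = 0
u4 = 1 XOR 0 = 1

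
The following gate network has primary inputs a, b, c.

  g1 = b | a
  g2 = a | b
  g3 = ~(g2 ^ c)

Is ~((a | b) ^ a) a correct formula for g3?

g2 = a | b
g3 = ~(g2 ^ c) = ~((a | b) ^ c)
At a=0, b=0, c=1: circuit gives 0, formula gives 1.

No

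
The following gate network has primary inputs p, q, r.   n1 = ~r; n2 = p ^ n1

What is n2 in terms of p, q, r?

n1 = ~r
n2 = p ^ n1 = p ^ ~r

p ^ ~r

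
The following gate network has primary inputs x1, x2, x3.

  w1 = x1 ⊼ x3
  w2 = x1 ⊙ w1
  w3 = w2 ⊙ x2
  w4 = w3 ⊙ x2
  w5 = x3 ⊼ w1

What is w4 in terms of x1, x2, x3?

w1 = x1 ⊼ x3
w2 = x1 ⊙ w1 = x1 ⊙ (x1 ⊼ x3)
w3 = w2 ⊙ x2 = (x1 ⊙ (x1 ⊼ x3)) ⊙ x2
w4 = w3 ⊙ x2 = ((x1 ⊙ (x1 ⊼ x3)) ⊙ x2) ⊙ x2

((x1 ⊙ (x1 ⊼ x3)) ⊙ x2) ⊙ x2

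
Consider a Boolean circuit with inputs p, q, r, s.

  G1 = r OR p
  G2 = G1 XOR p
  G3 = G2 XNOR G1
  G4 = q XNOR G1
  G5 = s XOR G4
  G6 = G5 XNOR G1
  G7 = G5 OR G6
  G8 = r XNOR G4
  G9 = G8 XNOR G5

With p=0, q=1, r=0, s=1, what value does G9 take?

G1 = 0 OR 0 = 0
G4 = 1 XNOR 0 = 0
G5 = 1 XOR 0 = 1
G8 = 0 XNOR 0 = 1
G9 = 1 XNOR 1 = 1

1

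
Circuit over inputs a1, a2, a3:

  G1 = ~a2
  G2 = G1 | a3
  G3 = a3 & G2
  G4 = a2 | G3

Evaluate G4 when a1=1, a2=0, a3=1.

1

G1 = ~0 = 1
G2 = 1 | 1 = 1
G3 = 1 & 1 = 1
G4 = 0 | 1 = 1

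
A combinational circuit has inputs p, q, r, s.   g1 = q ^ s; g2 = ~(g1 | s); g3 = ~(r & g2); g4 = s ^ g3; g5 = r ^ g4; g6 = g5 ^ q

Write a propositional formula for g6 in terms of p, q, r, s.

(r ^ (s ^ (~(r & (~((q ^ s) | s)))))) ^ q

g1 = q ^ s
g2 = ~(g1 | s) = ~((q ^ s) | s)
g3 = ~(r & g2) = ~(r & (~((q ^ s) | s)))
g4 = s ^ g3 = s ^ (~(r & (~((q ^ s) | s))))
g5 = r ^ g4 = r ^ (s ^ (~(r & (~((q ^ s) | s)))))
g6 = g5 ^ q = (r ^ (s ^ (~(r & (~((q ^ s) | s)))))) ^ q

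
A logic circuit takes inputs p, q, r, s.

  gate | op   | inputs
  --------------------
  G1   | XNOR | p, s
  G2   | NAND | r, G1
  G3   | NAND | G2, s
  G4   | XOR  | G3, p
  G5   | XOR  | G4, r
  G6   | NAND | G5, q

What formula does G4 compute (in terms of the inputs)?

((r NAND (p XNOR s)) NAND s) XOR p

G1 = p XNOR s
G2 = r NAND G1 = r NAND (p XNOR s)
G3 = G2 NAND s = (r NAND (p XNOR s)) NAND s
G4 = G3 XOR p = ((r NAND (p XNOR s)) NAND s) XOR p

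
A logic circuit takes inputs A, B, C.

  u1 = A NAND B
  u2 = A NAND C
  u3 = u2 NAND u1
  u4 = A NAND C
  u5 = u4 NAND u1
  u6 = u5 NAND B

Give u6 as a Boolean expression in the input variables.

((A NAND C) NAND (A NAND B)) NAND B

u1 = A NAND B
u4 = A NAND C
u5 = u4 NAND u1 = (A NAND C) NAND (A NAND B)
u6 = u5 NAND B = ((A NAND C) NAND (A NAND B)) NAND B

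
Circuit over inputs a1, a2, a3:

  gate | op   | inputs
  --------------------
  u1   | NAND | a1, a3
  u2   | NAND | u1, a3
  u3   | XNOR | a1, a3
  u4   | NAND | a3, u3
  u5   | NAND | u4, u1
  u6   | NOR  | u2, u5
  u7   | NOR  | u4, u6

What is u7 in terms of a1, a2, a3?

u1 = a1 NAND a3
u2 = u1 NAND a3 = (a1 NAND a3) NAND a3
u3 = a1 XNOR a3
u4 = a3 NAND u3 = a3 NAND (a1 XNOR a3)
u5 = u4 NAND u1 = (a3 NAND (a1 XNOR a3)) NAND (a1 NAND a3)
u6 = u2 NOR u5 = ((a1 NAND a3) NAND a3) NOR ((a3 NAND (a1 XNOR a3)) NAND (a1 NAND a3))
u7 = u4 NOR u6 = (a3 NAND (a1 XNOR a3)) NOR (((a1 NAND a3) NAND a3) NOR ((a3 NAND (a1 XNOR a3)) NAND (a1 NAND a3)))

(a3 NAND (a1 XNOR a3)) NOR (((a1 NAND a3) NAND a3) NOR ((a3 NAND (a1 XNOR a3)) NAND (a1 NAND a3)))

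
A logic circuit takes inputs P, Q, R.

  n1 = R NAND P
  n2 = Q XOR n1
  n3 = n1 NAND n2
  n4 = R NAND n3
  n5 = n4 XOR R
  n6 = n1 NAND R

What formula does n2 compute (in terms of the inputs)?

Q XOR (R NAND P)

n1 = R NAND P
n2 = Q XOR n1 = Q XOR (R NAND P)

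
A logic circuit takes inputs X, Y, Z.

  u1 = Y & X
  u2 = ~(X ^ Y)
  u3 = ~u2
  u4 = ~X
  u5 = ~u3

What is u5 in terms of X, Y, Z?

~~(~(X ^ Y))

u2 = ~(X ^ Y)
u3 = ~u2 = ~(~(X ^ Y))
u5 = ~u3 = ~~(~(X ^ Y))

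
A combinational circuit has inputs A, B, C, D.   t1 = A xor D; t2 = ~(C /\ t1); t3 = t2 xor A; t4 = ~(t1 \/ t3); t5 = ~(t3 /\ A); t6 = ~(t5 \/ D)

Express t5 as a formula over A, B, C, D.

~(((~(C /\ (A xor D))) xor A) /\ A)

t1 = A xor D
t2 = ~(C /\ t1) = ~(C /\ (A xor D))
t3 = t2 xor A = (~(C /\ (A xor D))) xor A
t5 = ~(t3 /\ A) = ~(((~(C /\ (A xor D))) xor A) /\ A)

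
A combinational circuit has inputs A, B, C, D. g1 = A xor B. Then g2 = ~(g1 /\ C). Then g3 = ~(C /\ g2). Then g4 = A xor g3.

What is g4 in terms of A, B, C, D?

g1 = A xor B
g2 = ~(g1 /\ C) = ~((A xor B) /\ C)
g3 = ~(C /\ g2) = ~(C /\ (~((A xor B) /\ C)))
g4 = A xor g3 = A xor (~(C /\ (~((A xor B) /\ C))))

A xor (~(C /\ (~((A xor B) /\ C))))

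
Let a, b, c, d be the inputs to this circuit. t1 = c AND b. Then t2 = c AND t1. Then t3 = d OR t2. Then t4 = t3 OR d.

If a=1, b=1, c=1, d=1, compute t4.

1

t1 = 1 AND 1 = 1
t2 = 1 AND 1 = 1
t3 = 1 OR 1 = 1
t4 = 1 OR 1 = 1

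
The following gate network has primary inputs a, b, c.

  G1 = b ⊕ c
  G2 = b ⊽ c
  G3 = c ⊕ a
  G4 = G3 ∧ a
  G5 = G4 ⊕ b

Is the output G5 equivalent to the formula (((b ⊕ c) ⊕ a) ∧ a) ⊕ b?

G3 = c ⊕ a
G4 = G3 ∧ a = (c ⊕ a) ∧ a
G5 = G4 ⊕ b = ((c ⊕ a) ∧ a) ⊕ b
At a=1, b=1, c=0: circuit gives 0, formula gives 1.

No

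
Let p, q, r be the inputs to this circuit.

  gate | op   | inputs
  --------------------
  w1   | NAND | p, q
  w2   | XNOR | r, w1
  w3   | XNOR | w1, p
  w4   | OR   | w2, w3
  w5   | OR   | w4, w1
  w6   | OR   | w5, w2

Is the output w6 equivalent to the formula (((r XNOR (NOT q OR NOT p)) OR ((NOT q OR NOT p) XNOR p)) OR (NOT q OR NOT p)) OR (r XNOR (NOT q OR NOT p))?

Yes

w1 = p NAND q
w2 = r XNOR w1 = r XNOR (p NAND q)
w3 = w1 XNOR p = (p NAND q) XNOR p
w4 = w2 OR w3 = (r XNOR (p NAND q)) OR ((p NAND q) XNOR p)
w5 = w4 OR w1 = ((r XNOR (p NAND q)) OR ((p NAND q) XNOR p)) OR (p NAND q)
w6 = w5 OR w2 = (((r XNOR (p NAND q)) OR ((p NAND q) XNOR p)) OR (p NAND q)) OR (r XNOR (p NAND q))
At p=1, q=1, r=1: circuit gives 0, formula gives 0.
At p=0, q=0, r=0: circuit gives 1, formula gives 1.
Agrees on all 8 inputs.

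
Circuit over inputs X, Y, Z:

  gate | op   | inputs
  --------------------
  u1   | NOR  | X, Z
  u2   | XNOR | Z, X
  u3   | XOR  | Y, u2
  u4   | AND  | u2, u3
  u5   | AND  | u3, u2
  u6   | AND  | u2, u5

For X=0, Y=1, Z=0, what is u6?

u2 = 0 XNOR 0 = 1
u3 = 1 XOR 1 = 0
u5 = 0 AND 1 = 0
u6 = 1 AND 0 = 0

0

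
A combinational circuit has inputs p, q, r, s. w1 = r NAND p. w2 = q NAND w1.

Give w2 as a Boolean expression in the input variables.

w1 = r NAND p
w2 = q NAND w1 = q NAND (r NAND p)

q NAND (r NAND p)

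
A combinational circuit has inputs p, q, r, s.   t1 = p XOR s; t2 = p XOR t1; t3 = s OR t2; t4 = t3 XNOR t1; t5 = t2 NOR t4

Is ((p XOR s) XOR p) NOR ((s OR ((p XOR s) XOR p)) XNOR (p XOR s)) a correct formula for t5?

Yes

t1 = p XOR s
t2 = p XOR t1 = p XOR (p XOR s)
t3 = s OR t2 = s OR (p XOR (p XOR s))
t4 = t3 XNOR t1 = (s OR (p XOR (p XOR s))) XNOR (p XOR s)
t5 = t2 NOR t4 = (p XOR (p XOR s)) NOR ((s OR (p XOR (p XOR s))) XNOR (p XOR s))
At p=0, q=0, r=0, s=0: circuit gives 0, formula gives 0.
At p=1, q=0, r=0, s=0: circuit gives 1, formula gives 1.
Agrees on all 16 inputs.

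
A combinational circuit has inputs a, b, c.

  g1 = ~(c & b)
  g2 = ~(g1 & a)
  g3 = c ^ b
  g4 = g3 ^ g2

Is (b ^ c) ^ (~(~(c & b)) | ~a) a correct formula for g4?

g1 = ~(c & b)
g2 = ~(g1 & a) = ~((~(c & b)) & a)
g3 = c ^ b
g4 = g3 ^ g2 = (c ^ b) ^ (~((~(c & b)) & a))
At a=0, b=0, c=1: circuit gives 0, formula gives 0.
At a=0, b=0, c=0: circuit gives 1, formula gives 1.
Agrees on all 8 inputs.

Yes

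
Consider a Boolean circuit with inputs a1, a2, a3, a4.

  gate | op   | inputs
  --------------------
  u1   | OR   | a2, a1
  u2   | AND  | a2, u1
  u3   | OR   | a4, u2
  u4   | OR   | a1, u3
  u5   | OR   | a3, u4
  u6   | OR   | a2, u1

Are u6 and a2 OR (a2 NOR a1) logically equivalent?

No

u1 = a2 OR a1
u6 = a2 OR u1 = a2 OR (a2 OR a1)
At a1=0, a2=0, a3=0, a4=0: circuit gives 0, formula gives 1.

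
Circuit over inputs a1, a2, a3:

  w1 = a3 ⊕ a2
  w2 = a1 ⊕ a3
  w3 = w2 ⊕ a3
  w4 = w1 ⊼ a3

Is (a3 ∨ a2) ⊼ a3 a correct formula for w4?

w1 = a3 ⊕ a2
w4 = w1 ⊼ a3 = (a3 ⊕ a2) ⊼ a3
At a1=0, a2=1, a3=1: circuit gives 1, formula gives 0.

No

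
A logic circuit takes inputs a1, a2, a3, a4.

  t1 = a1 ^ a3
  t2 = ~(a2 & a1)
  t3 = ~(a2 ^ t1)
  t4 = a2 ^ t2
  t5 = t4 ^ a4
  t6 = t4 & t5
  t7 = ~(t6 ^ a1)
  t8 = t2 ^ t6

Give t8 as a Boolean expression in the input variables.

t2 = ~(a2 & a1)
t4 = a2 ^ t2 = a2 ^ (~(a2 & a1))
t5 = t4 ^ a4 = (a2 ^ (~(a2 & a1))) ^ a4
t6 = t4 & t5 = (a2 ^ (~(a2 & a1))) & ((a2 ^ (~(a2 & a1))) ^ a4)
t8 = t2 ^ t6 = (~(a2 & a1)) ^ ((a2 ^ (~(a2 & a1))) & ((a2 ^ (~(a2 & a1))) ^ a4))

(~(a2 & a1)) ^ ((a2 ^ (~(a2 & a1))) & ((a2 ^ (~(a2 & a1))) ^ a4))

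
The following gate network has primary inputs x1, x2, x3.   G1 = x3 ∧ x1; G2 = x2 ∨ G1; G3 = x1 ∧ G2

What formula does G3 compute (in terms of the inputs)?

x1 ∧ (x2 ∨ (x3 ∧ x1))

G1 = x3 ∧ x1
G2 = x2 ∨ G1 = x2 ∨ (x3 ∧ x1)
G3 = x1 ∧ G2 = x1 ∧ (x2 ∨ (x3 ∧ x1))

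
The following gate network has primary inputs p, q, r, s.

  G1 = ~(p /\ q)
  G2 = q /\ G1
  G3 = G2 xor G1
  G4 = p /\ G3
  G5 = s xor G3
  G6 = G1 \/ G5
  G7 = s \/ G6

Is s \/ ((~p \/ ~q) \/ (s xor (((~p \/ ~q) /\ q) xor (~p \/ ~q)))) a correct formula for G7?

Yes

G1 = ~(p /\ q)
G2 = q /\ G1 = q /\ (~(p /\ q))
G3 = G2 xor G1 = (q /\ (~(p /\ q))) xor (~(p /\ q))
G5 = s xor G3 = s xor ((q /\ (~(p /\ q))) xor (~(p /\ q)))
G6 = G1 \/ G5 = (~(p /\ q)) \/ (s xor ((q /\ (~(p /\ q))) xor (~(p /\ q))))
G7 = s \/ G6 = s \/ ((~(p /\ q)) \/ (s xor ((q /\ (~(p /\ q))) xor (~(p /\ q)))))
At p=1, q=1, r=0, s=0: circuit gives 0, formula gives 0.
At p=0, q=0, r=0, s=0: circuit gives 1, formula gives 1.
Agrees on all 16 inputs.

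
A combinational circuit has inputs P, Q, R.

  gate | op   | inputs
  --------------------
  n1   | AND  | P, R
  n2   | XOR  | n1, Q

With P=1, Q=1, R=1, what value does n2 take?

0

n1 = 1 AND 1 = 1
n2 = 1 XOR 1 = 0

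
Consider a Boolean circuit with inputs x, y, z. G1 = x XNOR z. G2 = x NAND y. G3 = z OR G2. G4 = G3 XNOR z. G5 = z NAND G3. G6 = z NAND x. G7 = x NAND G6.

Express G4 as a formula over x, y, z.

G2 = x NAND y
G3 = z OR G2 = z OR (x NAND y)
G4 = G3 XNOR z = (z OR (x NAND y)) XNOR z

(z OR (x NAND y)) XNOR z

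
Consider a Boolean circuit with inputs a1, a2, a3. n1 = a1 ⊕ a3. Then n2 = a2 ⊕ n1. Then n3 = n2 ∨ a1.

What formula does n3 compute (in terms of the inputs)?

(a2 ⊕ (a1 ⊕ a3)) ∨ a1

n1 = a1 ⊕ a3
n2 = a2 ⊕ n1 = a2 ⊕ (a1 ⊕ a3)
n3 = n2 ∨ a1 = (a2 ⊕ (a1 ⊕ a3)) ∨ a1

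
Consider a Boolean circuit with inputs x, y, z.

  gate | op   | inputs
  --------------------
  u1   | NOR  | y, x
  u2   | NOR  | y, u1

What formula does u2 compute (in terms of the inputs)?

u1 = y NOR x
u2 = y NOR u1 = y NOR (y NOR x)

y NOR (y NOR x)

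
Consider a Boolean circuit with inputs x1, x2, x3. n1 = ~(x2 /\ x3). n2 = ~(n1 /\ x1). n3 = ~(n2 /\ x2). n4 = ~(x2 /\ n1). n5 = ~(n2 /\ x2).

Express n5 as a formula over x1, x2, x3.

~((~((~(x2 /\ x3)) /\ x1)) /\ x2)

n1 = ~(x2 /\ x3)
n2 = ~(n1 /\ x1) = ~((~(x2 /\ x3)) /\ x1)
n5 = ~(n2 /\ x2) = ~((~((~(x2 /\ x3)) /\ x1)) /\ x2)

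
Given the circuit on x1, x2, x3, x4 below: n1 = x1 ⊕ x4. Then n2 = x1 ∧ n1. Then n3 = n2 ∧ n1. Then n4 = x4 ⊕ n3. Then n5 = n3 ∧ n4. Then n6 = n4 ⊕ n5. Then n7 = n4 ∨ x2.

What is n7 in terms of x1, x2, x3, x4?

(x4 ⊕ ((x1 ∧ (x1 ⊕ x4)) ∧ (x1 ⊕ x4))) ∨ x2

n1 = x1 ⊕ x4
n2 = x1 ∧ n1 = x1 ∧ (x1 ⊕ x4)
n3 = n2 ∧ n1 = (x1 ∧ (x1 ⊕ x4)) ∧ (x1 ⊕ x4)
n4 = x4 ⊕ n3 = x4 ⊕ ((x1 ∧ (x1 ⊕ x4)) ∧ (x1 ⊕ x4))
n7 = n4 ∨ x2 = (x4 ⊕ ((x1 ∧ (x1 ⊕ x4)) ∧ (x1 ⊕ x4))) ∨ x2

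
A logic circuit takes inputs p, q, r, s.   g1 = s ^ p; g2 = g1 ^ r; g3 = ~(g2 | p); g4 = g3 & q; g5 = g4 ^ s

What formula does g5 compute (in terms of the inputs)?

g1 = s ^ p
g2 = g1 ^ r = (s ^ p) ^ r
g3 = ~(g2 | p) = ~(((s ^ p) ^ r) | p)
g4 = g3 & q = (~(((s ^ p) ^ r) | p)) & q
g5 = g4 ^ s = ((~(((s ^ p) ^ r) | p)) & q) ^ s

((~(((s ^ p) ^ r) | p)) & q) ^ s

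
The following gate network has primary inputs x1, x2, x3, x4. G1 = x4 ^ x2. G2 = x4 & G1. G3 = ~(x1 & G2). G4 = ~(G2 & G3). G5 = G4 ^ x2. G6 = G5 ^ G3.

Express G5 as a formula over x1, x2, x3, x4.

G1 = x4 ^ x2
G2 = x4 & G1 = x4 & (x4 ^ x2)
G3 = ~(x1 & G2) = ~(x1 & (x4 & (x4 ^ x2)))
G4 = ~(G2 & G3) = ~((x4 & (x4 ^ x2)) & (~(x1 & (x4 & (x4 ^ x2)))))
G5 = G4 ^ x2 = (~((x4 & (x4 ^ x2)) & (~(x1 & (x4 & (x4 ^ x2)))))) ^ x2

(~((x4 & (x4 ^ x2)) & (~(x1 & (x4 & (x4 ^ x2)))))) ^ x2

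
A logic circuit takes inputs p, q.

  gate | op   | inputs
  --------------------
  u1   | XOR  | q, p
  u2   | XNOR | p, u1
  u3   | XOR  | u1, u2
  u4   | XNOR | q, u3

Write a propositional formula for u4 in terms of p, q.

q XNOR ((q XOR p) XOR (p XNOR (q XOR p)))

u1 = q XOR p
u2 = p XNOR u1 = p XNOR (q XOR p)
u3 = u1 XOR u2 = (q XOR p) XOR (p XNOR (q XOR p))
u4 = q XNOR u3 = q XNOR ((q XOR p) XOR (p XNOR (q XOR p)))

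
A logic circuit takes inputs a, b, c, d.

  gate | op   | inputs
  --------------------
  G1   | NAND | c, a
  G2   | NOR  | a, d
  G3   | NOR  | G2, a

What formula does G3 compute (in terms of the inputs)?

(a NOR d) NOR a

G2 = a NOR d
G3 = G2 NOR a = (a NOR d) NOR a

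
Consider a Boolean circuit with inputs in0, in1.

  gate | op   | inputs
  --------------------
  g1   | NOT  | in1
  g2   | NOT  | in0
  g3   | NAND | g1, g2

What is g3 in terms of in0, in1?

NOT in1 NAND NOT in0

g1 = NOT in1
g2 = NOT in0
g3 = g1 NAND g2 = NOT in1 NAND NOT in0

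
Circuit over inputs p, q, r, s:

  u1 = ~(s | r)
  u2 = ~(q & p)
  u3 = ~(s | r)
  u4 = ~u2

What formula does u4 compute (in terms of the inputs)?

u2 = ~(q & p)
u4 = ~u2 = ~(~(q & p))

~(~(q & p))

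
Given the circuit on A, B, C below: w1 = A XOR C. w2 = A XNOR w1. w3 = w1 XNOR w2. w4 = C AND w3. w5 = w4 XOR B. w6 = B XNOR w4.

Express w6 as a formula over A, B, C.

w1 = A XOR C
w2 = A XNOR w1 = A XNOR (A XOR C)
w3 = w1 XNOR w2 = (A XOR C) XNOR (A XNOR (A XOR C))
w4 = C AND w3 = C AND ((A XOR C) XNOR (A XNOR (A XOR C)))
w6 = B XNOR w4 = B XNOR (C AND ((A XOR C) XNOR (A XNOR (A XOR C))))

B XNOR (C AND ((A XOR C) XNOR (A XNOR (A XOR C))))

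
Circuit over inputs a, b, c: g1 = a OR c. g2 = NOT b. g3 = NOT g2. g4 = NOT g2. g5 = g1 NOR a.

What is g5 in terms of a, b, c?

(a OR c) NOR a

g1 = a OR c
g5 = g1 NOR a = (a OR c) NOR a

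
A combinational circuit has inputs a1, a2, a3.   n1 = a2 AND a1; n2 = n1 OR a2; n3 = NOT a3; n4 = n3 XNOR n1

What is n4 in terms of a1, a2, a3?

NOT a3 XNOR (a2 AND a1)

n1 = a2 AND a1
n3 = NOT a3
n4 = n3 XNOR n1 = NOT a3 XNOR (a2 AND a1)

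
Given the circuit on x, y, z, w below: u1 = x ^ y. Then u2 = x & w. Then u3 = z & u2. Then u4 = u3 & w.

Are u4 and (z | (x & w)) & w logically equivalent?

u2 = x & w
u3 = z & u2 = z & (x & w)
u4 = u3 & w = (z & (x & w)) & w
At x=0, y=0, z=1, w=1: circuit gives 0, formula gives 1.

No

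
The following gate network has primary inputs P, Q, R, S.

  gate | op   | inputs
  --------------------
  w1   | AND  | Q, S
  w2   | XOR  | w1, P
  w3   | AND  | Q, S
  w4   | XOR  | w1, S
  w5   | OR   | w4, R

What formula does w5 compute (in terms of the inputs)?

((Q AND S) XOR S) OR R

w1 = Q AND S
w4 = w1 XOR S = (Q AND S) XOR S
w5 = w4 OR R = ((Q AND S) XOR S) OR R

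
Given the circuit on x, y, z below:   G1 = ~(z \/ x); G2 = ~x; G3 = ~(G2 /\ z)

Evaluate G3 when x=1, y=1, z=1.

1

G2 = ~1 = 0
G3 = ~(0 /\ 1) = 1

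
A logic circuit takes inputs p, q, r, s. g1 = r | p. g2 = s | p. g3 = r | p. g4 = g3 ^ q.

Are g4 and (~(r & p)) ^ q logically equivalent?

No

g3 = r | p
g4 = g3 ^ q = (r | p) ^ q
At p=0, q=0, r=0, s=0: circuit gives 0, formula gives 1.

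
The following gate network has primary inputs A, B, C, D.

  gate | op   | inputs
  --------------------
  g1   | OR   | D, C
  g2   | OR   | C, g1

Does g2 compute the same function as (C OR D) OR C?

g1 = D OR C
g2 = C OR g1 = C OR (D OR C)
At A=0, B=0, C=0, D=0: circuit gives 0, formula gives 0.
At A=0, B=0, C=0, D=1: circuit gives 1, formula gives 1.
Agrees on all 16 inputs.

Yes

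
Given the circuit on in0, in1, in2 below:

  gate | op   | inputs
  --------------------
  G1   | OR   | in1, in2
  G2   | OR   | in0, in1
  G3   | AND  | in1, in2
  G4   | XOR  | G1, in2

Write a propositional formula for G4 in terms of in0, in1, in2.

(in1 OR in2) XOR in2

G1 = in1 OR in2
G4 = G1 XOR in2 = (in1 OR in2) XOR in2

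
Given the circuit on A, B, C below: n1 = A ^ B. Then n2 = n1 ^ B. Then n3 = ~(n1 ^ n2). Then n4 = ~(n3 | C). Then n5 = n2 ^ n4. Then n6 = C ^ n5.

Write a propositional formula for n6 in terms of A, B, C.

C ^ (((A ^ B) ^ B) ^ (~((~((A ^ B) ^ ((A ^ B) ^ B))) | C)))

n1 = A ^ B
n2 = n1 ^ B = (A ^ B) ^ B
n3 = ~(n1 ^ n2) = ~((A ^ B) ^ ((A ^ B) ^ B))
n4 = ~(n3 | C) = ~((~((A ^ B) ^ ((A ^ B) ^ B))) | C)
n5 = n2 ^ n4 = ((A ^ B) ^ B) ^ (~((~((A ^ B) ^ ((A ^ B) ^ B))) | C))
n6 = C ^ n5 = C ^ (((A ^ B) ^ B) ^ (~((~((A ^ B) ^ ((A ^ B) ^ B))) | C)))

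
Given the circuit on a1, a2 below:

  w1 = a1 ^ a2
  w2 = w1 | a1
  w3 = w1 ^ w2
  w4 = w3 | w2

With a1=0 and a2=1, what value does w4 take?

1

w1 = 0 ^ 1 = 1
w2 = 1 | 0 = 1
w3 = 1 ^ 1 = 0
w4 = 0 | 1 = 1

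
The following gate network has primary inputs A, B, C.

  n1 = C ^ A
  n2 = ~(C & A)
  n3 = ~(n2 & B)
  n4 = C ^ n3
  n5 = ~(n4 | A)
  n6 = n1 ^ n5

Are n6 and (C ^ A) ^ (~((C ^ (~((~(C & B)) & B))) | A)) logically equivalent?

No

n1 = C ^ A
n2 = ~(C & A)
n3 = ~(n2 & B) = ~((~(C & A)) & B)
n4 = C ^ n3 = C ^ (~((~(C & A)) & B))
n5 = ~(n4 | A) = ~((C ^ (~((~(C & A)) & B))) | A)
n6 = n1 ^ n5 = (C ^ A) ^ (~((C ^ (~((~(C & A)) & B))) | A))
At A=0, B=1, C=1: circuit gives 1, formula gives 0.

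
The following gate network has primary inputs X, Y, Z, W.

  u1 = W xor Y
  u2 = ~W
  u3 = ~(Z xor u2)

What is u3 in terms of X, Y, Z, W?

u2 = ~W
u3 = ~(Z xor u2) = ~(Z xor ~W)

~(Z xor ~W)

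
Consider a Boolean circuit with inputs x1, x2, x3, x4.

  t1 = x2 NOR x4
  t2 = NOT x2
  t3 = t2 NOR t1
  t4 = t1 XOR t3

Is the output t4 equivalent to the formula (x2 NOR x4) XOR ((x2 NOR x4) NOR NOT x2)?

Yes

t1 = x2 NOR x4
t2 = NOT x2
t3 = t2 NOR t1 = NOT x2 NOR (x2 NOR x4)
t4 = t1 XOR t3 = (x2 NOR x4) XOR (NOT x2 NOR (x2 NOR x4))
At x1=0, x2=0, x3=0, x4=1: circuit gives 0, formula gives 0.
At x1=0, x2=0, x3=0, x4=0: circuit gives 1, formula gives 1.
Agrees on all 16 inputs.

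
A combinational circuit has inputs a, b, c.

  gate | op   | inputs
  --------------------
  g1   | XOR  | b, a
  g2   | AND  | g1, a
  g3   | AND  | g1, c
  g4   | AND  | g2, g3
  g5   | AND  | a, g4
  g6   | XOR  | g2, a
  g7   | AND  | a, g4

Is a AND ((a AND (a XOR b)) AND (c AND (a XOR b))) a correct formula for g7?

g1 = b XOR a
g2 = g1 AND a = (b XOR a) AND a
g3 = g1 AND c = (b XOR a) AND c
g4 = g2 AND g3 = ((b XOR a) AND a) AND ((b XOR a) AND c)
g7 = a AND g4 = a AND (((b XOR a) AND a) AND ((b XOR a) AND c))
At a=0, b=0, c=0: circuit gives 0, formula gives 0.
At a=1, b=0, c=1: circuit gives 1, formula gives 1.
Agrees on all 8 inputs.

Yes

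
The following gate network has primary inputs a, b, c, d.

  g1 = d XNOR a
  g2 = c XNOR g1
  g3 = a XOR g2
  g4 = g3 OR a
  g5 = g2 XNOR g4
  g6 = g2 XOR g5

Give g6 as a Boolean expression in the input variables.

(c XNOR (d XNOR a)) XOR ((c XNOR (d XNOR a)) XNOR ((a XOR (c XNOR (d XNOR a))) OR a))

g1 = d XNOR a
g2 = c XNOR g1 = c XNOR (d XNOR a)
g3 = a XOR g2 = a XOR (c XNOR (d XNOR a))
g4 = g3 OR a = (a XOR (c XNOR (d XNOR a))) OR a
g5 = g2 XNOR g4 = (c XNOR (d XNOR a)) XNOR ((a XOR (c XNOR (d XNOR a))) OR a)
g6 = g2 XOR g5 = (c XNOR (d XNOR a)) XOR ((c XNOR (d XNOR a)) XNOR ((a XOR (c XNOR (d XNOR a))) OR a))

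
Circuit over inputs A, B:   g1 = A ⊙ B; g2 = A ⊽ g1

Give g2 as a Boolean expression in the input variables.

g1 = A ⊙ B
g2 = A ⊽ g1 = A ⊽ (A ⊙ B)

A ⊽ (A ⊙ B)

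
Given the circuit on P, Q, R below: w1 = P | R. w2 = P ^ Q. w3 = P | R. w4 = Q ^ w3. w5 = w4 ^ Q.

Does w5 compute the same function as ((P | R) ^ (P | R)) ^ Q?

w3 = P | R
w4 = Q ^ w3 = Q ^ (P | R)
w5 = w4 ^ Q = (Q ^ (P | R)) ^ Q
At P=0, Q=0, R=1: circuit gives 1, formula gives 0.

No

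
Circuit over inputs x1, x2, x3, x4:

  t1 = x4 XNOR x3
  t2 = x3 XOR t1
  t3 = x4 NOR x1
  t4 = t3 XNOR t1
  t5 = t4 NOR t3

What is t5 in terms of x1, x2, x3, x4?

t1 = x4 XNOR x3
t3 = x4 NOR x1
t4 = t3 XNOR t1 = (x4 NOR x1) XNOR (x4 XNOR x3)
t5 = t4 NOR t3 = ((x4 NOR x1) XNOR (x4 XNOR x3)) NOR (x4 NOR x1)

((x4 NOR x1) XNOR (x4 XNOR x3)) NOR (x4 NOR x1)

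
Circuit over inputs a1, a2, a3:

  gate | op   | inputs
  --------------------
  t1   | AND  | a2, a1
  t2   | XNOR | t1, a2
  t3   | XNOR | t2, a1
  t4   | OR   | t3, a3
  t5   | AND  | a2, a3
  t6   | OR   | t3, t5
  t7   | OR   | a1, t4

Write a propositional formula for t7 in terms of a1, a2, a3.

t1 = a2 AND a1
t2 = t1 XNOR a2 = (a2 AND a1) XNOR a2
t3 = t2 XNOR a1 = ((a2 AND a1) XNOR a2) XNOR a1
t4 = t3 OR a3 = (((a2 AND a1) XNOR a2) XNOR a1) OR a3
t7 = a1 OR t4 = a1 OR ((((a2 AND a1) XNOR a2) XNOR a1) OR a3)

a1 OR ((((a2 AND a1) XNOR a2) XNOR a1) OR a3)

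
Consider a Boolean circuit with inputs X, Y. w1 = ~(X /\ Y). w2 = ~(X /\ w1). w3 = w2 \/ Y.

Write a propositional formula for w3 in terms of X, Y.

w1 = ~(X /\ Y)
w2 = ~(X /\ w1) = ~(X /\ (~(X /\ Y)))
w3 = w2 \/ Y = (~(X /\ (~(X /\ Y)))) \/ Y

(~(X /\ (~(X /\ Y)))) \/ Y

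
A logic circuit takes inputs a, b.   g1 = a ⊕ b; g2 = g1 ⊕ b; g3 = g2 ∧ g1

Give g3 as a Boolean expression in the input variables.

((a ⊕ b) ⊕ b) ∧ (a ⊕ b)

g1 = a ⊕ b
g2 = g1 ⊕ b = (a ⊕ b) ⊕ b
g3 = g2 ∧ g1 = ((a ⊕ b) ⊕ b) ∧ (a ⊕ b)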